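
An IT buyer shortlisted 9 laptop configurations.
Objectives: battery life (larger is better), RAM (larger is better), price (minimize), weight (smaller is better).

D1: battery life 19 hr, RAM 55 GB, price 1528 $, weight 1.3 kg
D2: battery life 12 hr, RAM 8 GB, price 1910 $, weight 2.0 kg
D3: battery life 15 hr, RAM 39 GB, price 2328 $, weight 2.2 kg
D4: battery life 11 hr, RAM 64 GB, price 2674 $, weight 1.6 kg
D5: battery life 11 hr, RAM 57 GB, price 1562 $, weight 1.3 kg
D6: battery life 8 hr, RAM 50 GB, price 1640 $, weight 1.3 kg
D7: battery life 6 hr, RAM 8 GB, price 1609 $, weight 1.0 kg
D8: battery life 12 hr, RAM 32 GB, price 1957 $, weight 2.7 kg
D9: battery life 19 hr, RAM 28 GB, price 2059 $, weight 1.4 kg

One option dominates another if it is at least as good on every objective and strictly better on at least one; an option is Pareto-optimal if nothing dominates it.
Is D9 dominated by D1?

D1 vs D9: battery life 19≥19, RAM 55≥28, price 1528≤2059, weight 1.3≤1.4 — D1 is at least as good on every objective with at least one strict improvement.

Yes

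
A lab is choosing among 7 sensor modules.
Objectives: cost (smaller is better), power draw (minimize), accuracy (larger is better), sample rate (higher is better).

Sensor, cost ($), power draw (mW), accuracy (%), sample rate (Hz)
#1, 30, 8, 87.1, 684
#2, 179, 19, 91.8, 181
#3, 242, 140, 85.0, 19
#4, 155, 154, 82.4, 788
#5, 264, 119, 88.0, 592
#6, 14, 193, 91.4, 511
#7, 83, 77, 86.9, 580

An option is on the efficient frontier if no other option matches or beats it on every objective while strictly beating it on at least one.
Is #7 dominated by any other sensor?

Yes

#1 vs #7: cost 30≤83, power draw 8≤77, accuracy 87.1≥86.9, sample rate 684≥580 — #1 is at least as good on every objective and strictly better on at least one, so #1 dominates #7.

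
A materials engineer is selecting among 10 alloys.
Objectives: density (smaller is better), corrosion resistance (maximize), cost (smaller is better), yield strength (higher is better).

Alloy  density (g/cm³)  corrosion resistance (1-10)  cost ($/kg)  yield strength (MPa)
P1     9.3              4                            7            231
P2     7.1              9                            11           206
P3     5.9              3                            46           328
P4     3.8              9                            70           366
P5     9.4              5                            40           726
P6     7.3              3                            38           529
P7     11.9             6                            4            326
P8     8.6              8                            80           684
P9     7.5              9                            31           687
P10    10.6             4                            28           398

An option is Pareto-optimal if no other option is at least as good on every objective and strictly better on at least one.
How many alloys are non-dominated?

9

P1: not dominated.
P2: not dominated.
P3: not dominated.
P4: not dominated (best density).
P5: not dominated (best yield strength).
P6: not dominated.
P7: not dominated (best cost).
P8: dominated by P9 (density 7.5≤8.6, corrosion resistance 9≥8, cost 31≤80, yield strength 687≥684).
P9: not dominated.
P10: not dominated.
Pareto-optimal: P1, P2, P3, P4, P5, P6, P7, P9, P10 → 9.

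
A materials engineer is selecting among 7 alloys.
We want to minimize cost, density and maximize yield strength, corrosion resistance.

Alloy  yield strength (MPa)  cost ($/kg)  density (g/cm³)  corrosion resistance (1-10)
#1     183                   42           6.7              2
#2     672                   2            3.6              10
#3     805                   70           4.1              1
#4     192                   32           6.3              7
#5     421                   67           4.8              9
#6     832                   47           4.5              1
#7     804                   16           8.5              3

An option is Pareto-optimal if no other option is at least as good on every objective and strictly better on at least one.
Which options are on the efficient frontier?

#1: dominated by #2 (yield strength 672≥183, cost 2≤42, density 3.6≤6.7, corrosion resistance 10≥2).
#2: not dominated (best cost).
#3: not dominated.
#4: dominated by #2 (yield strength 672≥192, cost 2≤32, density 3.6≤6.3, corrosion resistance 10≥7).
#5: dominated by #2 (yield strength 672≥421, cost 2≤67, density 3.6≤4.8, corrosion resistance 10≥9).
#6: not dominated (best yield strength).
#7: not dominated.

#2, #3, #6, #7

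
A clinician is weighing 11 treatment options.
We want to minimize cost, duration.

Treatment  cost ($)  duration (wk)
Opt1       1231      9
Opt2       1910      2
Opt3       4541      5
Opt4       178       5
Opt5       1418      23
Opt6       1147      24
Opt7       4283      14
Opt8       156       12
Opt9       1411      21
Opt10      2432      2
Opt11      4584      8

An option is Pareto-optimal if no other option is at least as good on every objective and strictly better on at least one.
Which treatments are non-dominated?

Opt1: dominated by Opt4 (cost 178≤1231, duration 5≤9).
Opt2: not dominated.
Opt3: dominated by Opt2 (cost 1910≤4541, duration 2≤5).
Opt4: not dominated.
Opt5: dominated by Opt1 (cost 1231≤1418, duration 9≤23).
Opt6: dominated by Opt4 (cost 178≤1147, duration 5≤24).
Opt7: dominated by Opt1 (cost 1231≤4283, duration 9≤14).
Opt8: not dominated (best cost).
Opt9: dominated by Opt1 (cost 1231≤1411, duration 9≤21).
Opt10: dominated by Opt2 (cost 1910≤2432, duration 2≤2).
Opt11: dominated by Opt2 (cost 1910≤4584, duration 2≤8).

Opt2, Opt4, Opt8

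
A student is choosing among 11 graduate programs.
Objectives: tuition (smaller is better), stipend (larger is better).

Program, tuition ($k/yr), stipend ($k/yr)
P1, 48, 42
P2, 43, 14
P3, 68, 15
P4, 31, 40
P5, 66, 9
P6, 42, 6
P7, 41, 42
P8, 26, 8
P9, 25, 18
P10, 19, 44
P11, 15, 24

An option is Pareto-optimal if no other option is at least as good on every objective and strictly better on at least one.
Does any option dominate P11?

No

P1: worse on tuition (48 vs 15).
P2: worse on tuition (43 vs 15).
P3: worse on tuition (68 vs 15).
P4: worse on tuition (31 vs 15).
P5: worse on tuition (66 vs 15).
P6: worse on tuition (42 vs 15).
P7: worse on tuition (41 vs 15).
P8: worse on tuition (26 vs 15).
P9: worse on tuition (25 vs 15).
P10: worse on tuition (19 vs 15).
No option is at least as good as P11 on every objective and strictly better on one.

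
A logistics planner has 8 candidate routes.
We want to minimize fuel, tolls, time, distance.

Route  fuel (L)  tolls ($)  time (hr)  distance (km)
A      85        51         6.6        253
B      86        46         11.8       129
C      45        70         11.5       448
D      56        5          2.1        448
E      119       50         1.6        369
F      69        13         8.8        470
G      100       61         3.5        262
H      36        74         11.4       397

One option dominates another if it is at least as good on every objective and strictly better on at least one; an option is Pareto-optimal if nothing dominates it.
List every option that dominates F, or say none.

D: fuel 56≤69, tolls 5≤13, time 2.1≤8.8, distance 448≤470 — dominates F.
Others (A, B, C, E, G, H) are each worse than F on at least one objective.

D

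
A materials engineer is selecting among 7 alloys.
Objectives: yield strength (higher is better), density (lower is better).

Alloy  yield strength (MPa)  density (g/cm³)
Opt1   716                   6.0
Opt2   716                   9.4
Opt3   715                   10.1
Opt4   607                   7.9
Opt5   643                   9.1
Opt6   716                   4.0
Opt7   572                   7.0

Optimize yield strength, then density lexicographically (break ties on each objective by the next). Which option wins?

First maximize yield strength: best is 716, kept {Opt1, Opt2, Opt6}.
Then minimize density: best is 4.0, kept {Opt6}.

Opt6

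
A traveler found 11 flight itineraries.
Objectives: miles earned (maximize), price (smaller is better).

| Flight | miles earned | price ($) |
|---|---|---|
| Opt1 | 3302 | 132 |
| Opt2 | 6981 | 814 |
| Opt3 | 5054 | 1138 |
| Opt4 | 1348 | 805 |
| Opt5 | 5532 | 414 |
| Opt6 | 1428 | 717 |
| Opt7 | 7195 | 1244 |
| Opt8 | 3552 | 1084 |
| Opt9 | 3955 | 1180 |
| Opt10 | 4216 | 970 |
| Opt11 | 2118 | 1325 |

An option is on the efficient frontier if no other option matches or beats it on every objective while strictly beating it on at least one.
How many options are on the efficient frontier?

4

Opt1: not dominated (best price).
Opt2: not dominated.
Opt3: dominated by Opt2 (miles earned 6981≥5054, price 814≤1138).
Opt4: dominated by Opt1 (miles earned 3302≥1348, price 132≤805).
Opt5: not dominated.
Opt6: dominated by Opt1 (miles earned 3302≥1428, price 132≤717).
Opt7: not dominated (best miles earned).
Opt8: dominated by Opt2 (miles earned 6981≥3552, price 814≤1084).
Opt9: dominated by Opt2 (miles earned 6981≥3955, price 814≤1180).
Opt10: dominated by Opt2 (miles earned 6981≥4216, price 814≤970).
Opt11: dominated by Opt1 (miles earned 3302≥2118, price 132≤1325).
Pareto-optimal: Opt1, Opt2, Opt5, Opt7 → 4.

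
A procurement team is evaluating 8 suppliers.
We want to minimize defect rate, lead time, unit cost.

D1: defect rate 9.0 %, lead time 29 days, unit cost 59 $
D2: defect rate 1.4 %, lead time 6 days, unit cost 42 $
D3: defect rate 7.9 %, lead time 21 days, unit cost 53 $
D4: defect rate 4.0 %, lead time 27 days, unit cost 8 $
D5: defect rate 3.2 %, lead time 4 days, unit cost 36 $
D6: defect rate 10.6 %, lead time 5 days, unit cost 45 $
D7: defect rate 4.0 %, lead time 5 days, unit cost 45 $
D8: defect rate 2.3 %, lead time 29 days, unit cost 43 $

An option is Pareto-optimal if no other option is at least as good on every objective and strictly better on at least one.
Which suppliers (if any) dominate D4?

D1: worse on defect rate (9.0 vs 4.0).
D2: worse on unit cost (42 vs 8).
D3: worse on defect rate (7.9 vs 4.0).
D5: worse on unit cost (36 vs 8).
D6: worse on defect rate (10.6 vs 4.0).
D7: worse on unit cost (45 vs 8).
D8: worse on lead time (29 vs 27).
No option dominates D4.

none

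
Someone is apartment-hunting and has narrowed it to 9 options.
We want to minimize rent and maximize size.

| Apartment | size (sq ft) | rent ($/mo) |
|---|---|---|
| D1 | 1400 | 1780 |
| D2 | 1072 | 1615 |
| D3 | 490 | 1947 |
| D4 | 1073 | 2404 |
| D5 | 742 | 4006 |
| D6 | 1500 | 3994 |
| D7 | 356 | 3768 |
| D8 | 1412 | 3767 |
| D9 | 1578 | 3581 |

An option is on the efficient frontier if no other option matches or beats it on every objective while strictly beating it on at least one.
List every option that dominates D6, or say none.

D9

D9: size 1578≥1500, rent 3581≤3994 — dominates D6.
Others (D1, D2, D3, D4, D5, D7, D8) are each worse than D6 on at least one objective.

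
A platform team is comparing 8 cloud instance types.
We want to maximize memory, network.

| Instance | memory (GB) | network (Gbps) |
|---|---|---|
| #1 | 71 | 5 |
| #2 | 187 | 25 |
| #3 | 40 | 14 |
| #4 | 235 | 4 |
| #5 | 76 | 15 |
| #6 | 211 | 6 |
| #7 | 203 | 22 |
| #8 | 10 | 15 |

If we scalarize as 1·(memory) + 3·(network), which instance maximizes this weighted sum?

#1: 1·71 + 3·5 = 86
#2: 1·187 + 3·25 = 262
#3: 1·40 + 3·14 = 82
#4: 1·235 + 3·4 = 247
#5: 1·76 + 3·15 = 121
#6: 1·211 + 3·6 = 229
#7: 1·203 + 3·22 = 269
#8: 1·10 + 3·15 = 55
Highest: #7 at 269.

#7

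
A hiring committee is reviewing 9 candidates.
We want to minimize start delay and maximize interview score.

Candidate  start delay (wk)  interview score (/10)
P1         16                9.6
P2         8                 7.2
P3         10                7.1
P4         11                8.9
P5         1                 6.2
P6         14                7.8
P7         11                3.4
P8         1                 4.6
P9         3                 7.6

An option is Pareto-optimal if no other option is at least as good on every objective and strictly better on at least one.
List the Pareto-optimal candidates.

P1: not dominated (best interview score).
P2: dominated by P9 (start delay 3≤8, interview score 7.6≥7.2).
P3: dominated by P2 (start delay 8≤10, interview score 7.2≥7.1).
P4: not dominated.
P5: not dominated.
P6: dominated by P4 (start delay 11≤14, interview score 8.9≥7.8).
P7: dominated by P2 (start delay 8≤11, interview score 7.2≥3.4).
P8: dominated by P5 (start delay 1≤1, interview score 6.2≥4.6).
P9: not dominated.

P1, P4, P5, P9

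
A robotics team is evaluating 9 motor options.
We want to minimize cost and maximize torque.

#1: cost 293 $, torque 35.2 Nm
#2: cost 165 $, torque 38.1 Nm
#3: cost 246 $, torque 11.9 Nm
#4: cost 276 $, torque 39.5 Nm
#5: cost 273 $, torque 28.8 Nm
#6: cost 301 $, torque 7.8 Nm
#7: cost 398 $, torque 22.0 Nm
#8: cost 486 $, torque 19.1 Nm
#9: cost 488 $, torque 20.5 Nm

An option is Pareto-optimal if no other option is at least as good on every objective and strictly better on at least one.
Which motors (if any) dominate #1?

#2, #4

#2: cost 165≤293, torque 38.1≥35.2 — dominates #1.
#4: cost 276≤293, torque 39.5≥35.2 — dominates #1.
Others (#3, #5, #6, #7, #8, #9) are each worse than #1 on at least one objective.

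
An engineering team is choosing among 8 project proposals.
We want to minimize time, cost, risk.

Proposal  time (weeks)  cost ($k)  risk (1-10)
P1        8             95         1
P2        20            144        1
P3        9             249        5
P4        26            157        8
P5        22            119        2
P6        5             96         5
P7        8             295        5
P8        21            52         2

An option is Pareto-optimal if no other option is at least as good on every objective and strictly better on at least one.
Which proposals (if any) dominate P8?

none

P1: worse on cost (95 vs 52).
P2: worse on cost (144 vs 52).
P3: worse on cost (249 vs 52).
P4: worse on time (26 vs 21).
P5: worse on time (22 vs 21).
P6: worse on cost (96 vs 52).
P7: worse on cost (295 vs 52).
No option dominates P8.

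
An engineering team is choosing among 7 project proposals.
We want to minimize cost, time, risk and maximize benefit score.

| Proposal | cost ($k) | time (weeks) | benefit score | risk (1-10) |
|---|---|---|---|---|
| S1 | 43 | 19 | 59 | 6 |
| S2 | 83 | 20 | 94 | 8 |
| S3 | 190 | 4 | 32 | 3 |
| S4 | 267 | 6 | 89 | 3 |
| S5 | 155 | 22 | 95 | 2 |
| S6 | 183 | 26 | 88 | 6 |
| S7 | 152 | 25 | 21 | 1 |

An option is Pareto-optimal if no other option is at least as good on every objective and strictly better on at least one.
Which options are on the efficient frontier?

S1: not dominated (best cost).
S2: not dominated.
S3: not dominated (best time).
S4: not dominated.
S5: not dominated (best benefit score).
S6: dominated by S5 (cost 155≤183, time 22≤26, benefit score 95≥88, risk 2≤6).
S7: not dominated (best risk).

S1, S2, S3, S4, S5, S7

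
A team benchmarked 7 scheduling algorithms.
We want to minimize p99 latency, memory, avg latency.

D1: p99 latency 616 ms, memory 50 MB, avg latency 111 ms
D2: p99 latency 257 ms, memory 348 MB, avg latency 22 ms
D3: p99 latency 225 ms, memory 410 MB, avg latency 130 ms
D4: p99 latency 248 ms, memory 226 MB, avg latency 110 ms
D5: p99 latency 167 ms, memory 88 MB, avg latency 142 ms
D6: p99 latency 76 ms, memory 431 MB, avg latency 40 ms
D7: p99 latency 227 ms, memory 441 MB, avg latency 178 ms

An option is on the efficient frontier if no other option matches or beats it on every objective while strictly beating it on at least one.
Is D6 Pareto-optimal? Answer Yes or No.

Yes

D1: worse on p99 latency (616 vs 76).
D2: worse on p99 latency (257 vs 76).
D3: worse on p99 latency (225 vs 76).
D4: worse on p99 latency (248 vs 76).
D5: worse on p99 latency (167 vs 76).
D7: worse on p99 latency (227 vs 76).
No option is at least as good as D6 on every objective and strictly better on one.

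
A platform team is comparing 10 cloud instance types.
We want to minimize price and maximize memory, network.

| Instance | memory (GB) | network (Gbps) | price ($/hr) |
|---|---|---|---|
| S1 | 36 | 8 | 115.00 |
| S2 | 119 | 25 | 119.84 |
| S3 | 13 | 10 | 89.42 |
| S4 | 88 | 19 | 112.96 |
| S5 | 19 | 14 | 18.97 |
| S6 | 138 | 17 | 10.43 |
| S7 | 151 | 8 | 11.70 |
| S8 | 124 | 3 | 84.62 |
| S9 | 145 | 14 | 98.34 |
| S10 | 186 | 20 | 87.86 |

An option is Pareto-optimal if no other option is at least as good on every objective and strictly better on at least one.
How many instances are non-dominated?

4

S1: dominated by S4 (memory 88≥36, network 19≥8, price 112.96≤115.00).
S2: not dominated (best network).
S3: dominated by S5 (memory 19≥13, network 14≥10, price 18.97≤89.42).
S4: dominated by S10 (memory 186≥88, network 20≥19, price 87.86≤112.96).
S5: dominated by S6 (memory 138≥19, network 17≥14, price 10.43≤18.97).
S6: not dominated (best price).
S7: not dominated.
S8: dominated by S6 (memory 138≥124, network 17≥3, price 10.43≤84.62).
S9: dominated by S10 (memory 186≥145, network 20≥14, price 87.86≤98.34).
S10: not dominated (best memory).
Pareto-optimal: S2, S6, S7, S10 → 4.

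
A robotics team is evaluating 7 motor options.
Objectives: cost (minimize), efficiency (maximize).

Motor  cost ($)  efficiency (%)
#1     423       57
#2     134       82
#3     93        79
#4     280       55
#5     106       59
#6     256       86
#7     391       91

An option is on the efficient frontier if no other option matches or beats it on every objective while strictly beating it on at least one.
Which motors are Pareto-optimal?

#2, #3, #6, #7

#1: dominated by #2 (cost 134≤423, efficiency 82≥57).
#2: not dominated.
#3: not dominated (best cost).
#4: dominated by #2 (cost 134≤280, efficiency 82≥55).
#5: dominated by #3 (cost 93≤106, efficiency 79≥59).
#6: not dominated.
#7: not dominated (best efficiency).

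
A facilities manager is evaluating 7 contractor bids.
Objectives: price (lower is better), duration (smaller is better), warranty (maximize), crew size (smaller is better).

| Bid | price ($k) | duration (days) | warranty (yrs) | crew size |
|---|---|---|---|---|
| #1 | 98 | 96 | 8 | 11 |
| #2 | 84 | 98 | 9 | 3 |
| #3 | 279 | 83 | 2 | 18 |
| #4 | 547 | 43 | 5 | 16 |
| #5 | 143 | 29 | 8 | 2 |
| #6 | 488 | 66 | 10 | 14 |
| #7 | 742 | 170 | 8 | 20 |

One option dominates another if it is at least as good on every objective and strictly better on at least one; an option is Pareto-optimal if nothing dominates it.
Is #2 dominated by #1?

No

#1 vs #2: #1 is worse on price (98 vs 84), so it does not dominate #2.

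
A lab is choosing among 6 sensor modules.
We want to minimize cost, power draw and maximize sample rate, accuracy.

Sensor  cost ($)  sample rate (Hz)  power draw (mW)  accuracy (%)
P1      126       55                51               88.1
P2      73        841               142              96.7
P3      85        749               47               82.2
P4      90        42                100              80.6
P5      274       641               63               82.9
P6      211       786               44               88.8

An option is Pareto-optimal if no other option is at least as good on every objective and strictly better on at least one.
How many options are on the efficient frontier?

4

P1: not dominated.
P2: not dominated (best cost).
P3: not dominated.
P4: dominated by P3 (cost 85≤90, sample rate 749≥42, power draw 47≤100, accuracy 82.2≥80.6).
P5: dominated by P6 (cost 211≤274, sample rate 786≥641, power draw 44≤63, accuracy 88.8≥82.9).
P6: not dominated (best power draw).
Pareto-optimal: P1, P2, P3, P6 → 4.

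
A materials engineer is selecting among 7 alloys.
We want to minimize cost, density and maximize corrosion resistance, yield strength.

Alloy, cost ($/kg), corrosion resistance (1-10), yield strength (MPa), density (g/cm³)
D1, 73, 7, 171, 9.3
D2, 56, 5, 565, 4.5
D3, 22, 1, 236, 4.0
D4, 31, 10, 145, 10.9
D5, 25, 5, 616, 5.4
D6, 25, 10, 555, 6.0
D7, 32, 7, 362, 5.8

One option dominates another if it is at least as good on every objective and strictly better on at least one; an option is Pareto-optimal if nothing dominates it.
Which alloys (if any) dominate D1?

D6: cost 25≤73, corrosion resistance 10≥7, yield strength 555≥171, density 6.0≤9.3 — dominates D1.
D7: cost 32≤73, corrosion resistance 7≥7, yield strength 362≥171, density 5.8≤9.3 — dominates D1.
Others (D2, D3, D4, D5) are each worse than D1 on at least one objective.

D6, D7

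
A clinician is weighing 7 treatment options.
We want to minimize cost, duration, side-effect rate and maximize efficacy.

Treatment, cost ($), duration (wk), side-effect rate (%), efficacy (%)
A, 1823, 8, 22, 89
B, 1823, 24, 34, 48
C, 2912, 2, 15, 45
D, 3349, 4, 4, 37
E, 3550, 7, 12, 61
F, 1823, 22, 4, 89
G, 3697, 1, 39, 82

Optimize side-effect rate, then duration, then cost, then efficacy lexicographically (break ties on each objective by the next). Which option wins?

D

First minimize side-effect rate: best is 4, kept {D, F}.
Then minimize duration: best is 4, kept {D}.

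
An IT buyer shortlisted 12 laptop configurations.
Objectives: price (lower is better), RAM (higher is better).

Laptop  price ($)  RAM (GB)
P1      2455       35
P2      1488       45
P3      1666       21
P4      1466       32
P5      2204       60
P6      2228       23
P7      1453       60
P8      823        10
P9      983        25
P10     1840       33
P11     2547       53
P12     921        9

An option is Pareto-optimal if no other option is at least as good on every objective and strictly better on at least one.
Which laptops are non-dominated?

P7, P8, P9

P1: dominated by P2 (price 1488≤2455, RAM 45≥35).
P2: dominated by P7 (price 1453≤1488, RAM 60≥45).
P3: dominated by P2 (price 1488≤1666, RAM 45≥21).
P4: dominated by P7 (price 1453≤1466, RAM 60≥32).
P5: dominated by P7 (price 1453≤2204, RAM 60≥60).
P6: dominated by P2 (price 1488≤2228, RAM 45≥23).
P7: not dominated.
P8: not dominated (best price).
P9: not dominated.
P10: dominated by P2 (price 1488≤1840, RAM 45≥33).
P11: dominated by P5 (price 2204≤2547, RAM 60≥53).
P12: dominated by P8 (price 823≤921, RAM 10≥9).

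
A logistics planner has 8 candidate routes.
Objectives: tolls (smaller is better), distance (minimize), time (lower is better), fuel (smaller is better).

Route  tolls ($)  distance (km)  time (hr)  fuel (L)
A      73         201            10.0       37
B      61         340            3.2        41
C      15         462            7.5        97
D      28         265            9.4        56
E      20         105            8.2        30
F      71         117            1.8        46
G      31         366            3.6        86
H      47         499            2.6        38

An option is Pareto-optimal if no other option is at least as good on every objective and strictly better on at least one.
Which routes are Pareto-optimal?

A: dominated by E (tolls 20≤73, distance 105≤201, time 8.2≤10.0, fuel 30≤37).
B: not dominated.
C: not dominated (best tolls).
D: dominated by E (tolls 20≤28, distance 105≤265, time 8.2≤9.4, fuel 30≤56).
E: not dominated (best distance).
F: not dominated (best time).
G: not dominated.
H: not dominated.

B, C, E, F, G, H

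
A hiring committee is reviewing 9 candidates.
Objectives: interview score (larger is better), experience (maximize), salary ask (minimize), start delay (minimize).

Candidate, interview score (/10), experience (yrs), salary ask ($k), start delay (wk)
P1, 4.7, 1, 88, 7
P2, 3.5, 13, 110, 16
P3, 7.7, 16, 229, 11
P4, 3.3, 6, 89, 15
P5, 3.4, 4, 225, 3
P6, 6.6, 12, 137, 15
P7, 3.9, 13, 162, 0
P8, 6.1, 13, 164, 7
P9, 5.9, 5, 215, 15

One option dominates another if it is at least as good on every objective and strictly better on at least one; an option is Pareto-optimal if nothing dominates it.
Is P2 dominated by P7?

No

P7 vs P2: P7 is worse on salary ask (162 vs 110), so it does not dominate P2.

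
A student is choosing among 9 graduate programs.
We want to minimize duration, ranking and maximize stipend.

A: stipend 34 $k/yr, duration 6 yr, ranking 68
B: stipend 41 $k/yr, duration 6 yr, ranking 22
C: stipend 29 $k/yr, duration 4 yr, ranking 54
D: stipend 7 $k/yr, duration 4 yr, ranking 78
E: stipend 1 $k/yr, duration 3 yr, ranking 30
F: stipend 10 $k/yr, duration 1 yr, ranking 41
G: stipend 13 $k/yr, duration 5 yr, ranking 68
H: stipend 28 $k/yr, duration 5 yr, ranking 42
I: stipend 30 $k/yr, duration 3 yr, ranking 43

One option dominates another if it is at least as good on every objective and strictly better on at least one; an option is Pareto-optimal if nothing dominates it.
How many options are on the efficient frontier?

A: dominated by B (stipend 41≥34, duration 6≤6, ranking 22≤68).
B: not dominated (best stipend).
C: dominated by I (stipend 30≥29, duration 3≤4, ranking 43≤54).
D: dominated by C (stipend 29≥7, duration 4≤4, ranking 54≤78).
E: not dominated.
F: not dominated (best duration).
G: dominated by C (stipend 29≥13, duration 4≤5, ranking 54≤68).
H: not dominated.
I: not dominated.
Pareto-optimal: B, E, F, H, I → 5.

5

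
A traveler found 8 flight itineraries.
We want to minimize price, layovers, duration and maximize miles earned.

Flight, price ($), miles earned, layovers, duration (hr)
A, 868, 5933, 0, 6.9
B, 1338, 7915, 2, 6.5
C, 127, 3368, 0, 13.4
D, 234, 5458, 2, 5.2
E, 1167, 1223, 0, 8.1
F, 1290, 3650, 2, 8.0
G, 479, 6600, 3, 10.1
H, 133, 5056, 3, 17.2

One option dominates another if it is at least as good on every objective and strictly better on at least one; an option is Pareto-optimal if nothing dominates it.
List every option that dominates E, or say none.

A: price 868≤1167, miles earned 5933≥1223, layovers 0≤0, duration 6.9≤8.1 — dominates E.
Others (B, C, D, F, G, H) are each worse than E on at least one objective.

A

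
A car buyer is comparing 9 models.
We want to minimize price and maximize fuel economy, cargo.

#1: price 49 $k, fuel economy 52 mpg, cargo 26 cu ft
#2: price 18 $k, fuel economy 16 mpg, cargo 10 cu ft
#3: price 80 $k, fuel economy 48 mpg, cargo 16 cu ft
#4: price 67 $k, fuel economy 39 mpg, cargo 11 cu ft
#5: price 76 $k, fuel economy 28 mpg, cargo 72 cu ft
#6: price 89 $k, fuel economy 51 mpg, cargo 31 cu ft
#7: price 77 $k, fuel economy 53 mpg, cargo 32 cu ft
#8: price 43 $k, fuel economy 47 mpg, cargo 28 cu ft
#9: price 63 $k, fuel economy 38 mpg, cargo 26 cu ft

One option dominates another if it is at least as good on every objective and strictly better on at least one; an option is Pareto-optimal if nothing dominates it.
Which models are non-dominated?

#1, #2, #5, #7, #8

#1: not dominated.
#2: not dominated (best price).
#3: dominated by #1 (price 49≤80, fuel economy 52≥48, cargo 26≥16).
#4: dominated by #1 (price 49≤67, fuel economy 52≥39, cargo 26≥11).
#5: not dominated (best cargo).
#6: dominated by #7 (price 77≤89, fuel economy 53≥51, cargo 32≥31).
#7: not dominated (best fuel economy).
#8: not dominated.
#9: dominated by #1 (price 49≤63, fuel economy 52≥38, cargo 26≥26).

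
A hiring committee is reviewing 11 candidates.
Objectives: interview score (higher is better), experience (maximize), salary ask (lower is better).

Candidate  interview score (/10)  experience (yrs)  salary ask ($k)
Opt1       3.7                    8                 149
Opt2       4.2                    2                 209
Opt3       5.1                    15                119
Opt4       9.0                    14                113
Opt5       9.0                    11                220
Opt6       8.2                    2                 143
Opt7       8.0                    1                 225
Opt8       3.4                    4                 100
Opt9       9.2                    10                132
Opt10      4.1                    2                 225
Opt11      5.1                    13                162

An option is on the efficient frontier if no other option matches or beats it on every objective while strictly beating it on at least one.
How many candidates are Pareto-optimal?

Opt1: dominated by Opt3 (interview score 5.1≥3.7, experience 15≥8, salary ask 119≤149).
Opt2: dominated by Opt3 (interview score 5.1≥4.2, experience 15≥2, salary ask 119≤209).
Opt3: not dominated (best experience).
Opt4: not dominated.
Opt5: dominated by Opt4 (interview score 9.0≥9.0, experience 14≥11, salary ask 113≤220).
Opt6: dominated by Opt4 (interview score 9.0≥8.2, experience 14≥2, salary ask 113≤143).
Opt7: dominated by Opt4 (interview score 9.0≥8.0, experience 14≥1, salary ask 113≤225).
Opt8: not dominated (best salary ask).
Opt9: not dominated (best interview score).
Opt10: dominated by Opt2 (interview score 4.2≥4.1, experience 2≥2, salary ask 209≤225).
Opt11: dominated by Opt3 (interview score 5.1≥5.1, experience 15≥13, salary ask 119≤162).
Pareto-optimal: Opt3, Opt4, Opt8, Opt9 → 4.

4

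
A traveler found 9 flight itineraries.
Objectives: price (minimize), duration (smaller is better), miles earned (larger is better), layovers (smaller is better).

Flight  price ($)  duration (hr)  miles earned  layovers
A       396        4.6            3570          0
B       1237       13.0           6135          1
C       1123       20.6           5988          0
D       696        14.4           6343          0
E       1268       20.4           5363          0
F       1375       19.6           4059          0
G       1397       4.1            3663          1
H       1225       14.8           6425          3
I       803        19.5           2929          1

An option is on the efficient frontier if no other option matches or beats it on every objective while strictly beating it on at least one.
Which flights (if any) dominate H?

none

A: worse on miles earned (3570 vs 6425).
B: worse on price (1237 vs 1225).
C: worse on duration (20.6 vs 14.8).
D: worse on miles earned (6343 vs 6425).
E: worse on price (1268 vs 1225).
F: worse on price (1375 vs 1225).
G: worse on price (1397 vs 1225).
I: worse on duration (19.5 vs 14.8).
No option dominates H.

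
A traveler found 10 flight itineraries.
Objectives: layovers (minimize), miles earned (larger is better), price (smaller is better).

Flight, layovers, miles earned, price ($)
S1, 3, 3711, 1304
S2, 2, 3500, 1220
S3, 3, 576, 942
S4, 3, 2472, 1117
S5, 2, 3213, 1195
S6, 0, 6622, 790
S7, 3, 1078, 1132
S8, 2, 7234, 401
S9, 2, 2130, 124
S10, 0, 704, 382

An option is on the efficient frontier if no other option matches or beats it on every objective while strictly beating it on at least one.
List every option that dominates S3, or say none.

S6, S8, S9, S10

S6: layovers 0≤3, miles earned 6622≥576, price 790≤942 — dominates S3.
S8: layovers 2≤3, miles earned 7234≥576, price 401≤942 — dominates S3.
S9: layovers 2≤3, miles earned 2130≥576, price 124≤942 — dominates S3.
S10: layovers 0≤3, miles earned 704≥576, price 382≤942 — dominates S3.
Others (S1, S2, S4, S5, S7) are each worse than S3 on at least one objective.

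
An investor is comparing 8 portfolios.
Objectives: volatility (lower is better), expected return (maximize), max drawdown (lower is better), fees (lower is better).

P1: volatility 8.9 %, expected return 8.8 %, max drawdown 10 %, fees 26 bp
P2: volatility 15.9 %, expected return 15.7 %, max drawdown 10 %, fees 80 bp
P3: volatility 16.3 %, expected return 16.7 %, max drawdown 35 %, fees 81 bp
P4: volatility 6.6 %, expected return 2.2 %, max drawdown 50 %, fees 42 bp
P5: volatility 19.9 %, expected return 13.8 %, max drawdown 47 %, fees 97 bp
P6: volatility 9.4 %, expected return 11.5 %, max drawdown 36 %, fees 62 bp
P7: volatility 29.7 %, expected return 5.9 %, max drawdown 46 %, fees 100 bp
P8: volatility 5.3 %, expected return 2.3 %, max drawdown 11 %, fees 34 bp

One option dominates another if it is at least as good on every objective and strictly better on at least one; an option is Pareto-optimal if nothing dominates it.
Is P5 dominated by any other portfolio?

Yes

P2 vs P5: volatility 15.9≤19.9, expected return 15.7≥13.8, max drawdown 10≤47, fees 80≤97 — P2 is at least as good on every objective and strictly better on at least one, so P2 dominates P5.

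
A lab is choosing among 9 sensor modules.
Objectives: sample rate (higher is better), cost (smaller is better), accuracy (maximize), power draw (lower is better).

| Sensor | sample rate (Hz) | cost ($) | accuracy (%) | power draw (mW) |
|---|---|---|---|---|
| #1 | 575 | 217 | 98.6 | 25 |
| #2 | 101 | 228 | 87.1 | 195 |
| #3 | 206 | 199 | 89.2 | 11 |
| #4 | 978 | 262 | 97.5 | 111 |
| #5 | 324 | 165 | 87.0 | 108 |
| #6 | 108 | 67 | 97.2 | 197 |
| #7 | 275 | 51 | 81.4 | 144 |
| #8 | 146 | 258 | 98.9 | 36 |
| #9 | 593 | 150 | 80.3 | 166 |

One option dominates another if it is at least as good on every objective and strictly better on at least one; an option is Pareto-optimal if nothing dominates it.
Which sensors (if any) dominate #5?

#1: worse on cost (217 vs 165).
#2: worse on sample rate (101 vs 324).
#3: worse on sample rate (206 vs 324).
#4: worse on cost (262 vs 165).
#6: worse on sample rate (108 vs 324).
#7: worse on sample rate (275 vs 324).
#8: worse on sample rate (146 vs 324).
#9: worse on accuracy (80.3 vs 87.0).
No option dominates #5.

none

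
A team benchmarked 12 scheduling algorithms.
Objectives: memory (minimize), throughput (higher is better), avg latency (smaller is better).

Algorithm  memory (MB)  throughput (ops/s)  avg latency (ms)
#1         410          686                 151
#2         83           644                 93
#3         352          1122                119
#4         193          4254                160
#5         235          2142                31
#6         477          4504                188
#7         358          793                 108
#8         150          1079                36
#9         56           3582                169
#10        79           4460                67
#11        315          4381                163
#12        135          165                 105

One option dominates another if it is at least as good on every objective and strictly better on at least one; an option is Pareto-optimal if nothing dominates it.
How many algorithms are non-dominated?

#1: dominated by #3 (memory 352≤410, throughput 1122≥686, avg latency 119≤151).
#2: dominated by #10 (memory 79≤83, throughput 4460≥644, avg latency 67≤93).
#3: dominated by #5 (memory 235≤352, throughput 2142≥1122, avg latency 31≤119).
#4: dominated by #10 (memory 79≤193, throughput 4460≥4254, avg latency 67≤160).
#5: not dominated (best avg latency).
#6: not dominated (best throughput).
#7: dominated by #5 (memory 235≤358, throughput 2142≥793, avg latency 31≤108).
#8: not dominated.
#9: not dominated (best memory).
#10: not dominated.
#11: dominated by #10 (memory 79≤315, throughput 4460≥4381, avg latency 67≤163).
#12: dominated by #2 (memory 83≤135, throughput 644≥165, avg latency 93≤105).
Pareto-optimal: #5, #6, #8, #9, #10 → 5.

5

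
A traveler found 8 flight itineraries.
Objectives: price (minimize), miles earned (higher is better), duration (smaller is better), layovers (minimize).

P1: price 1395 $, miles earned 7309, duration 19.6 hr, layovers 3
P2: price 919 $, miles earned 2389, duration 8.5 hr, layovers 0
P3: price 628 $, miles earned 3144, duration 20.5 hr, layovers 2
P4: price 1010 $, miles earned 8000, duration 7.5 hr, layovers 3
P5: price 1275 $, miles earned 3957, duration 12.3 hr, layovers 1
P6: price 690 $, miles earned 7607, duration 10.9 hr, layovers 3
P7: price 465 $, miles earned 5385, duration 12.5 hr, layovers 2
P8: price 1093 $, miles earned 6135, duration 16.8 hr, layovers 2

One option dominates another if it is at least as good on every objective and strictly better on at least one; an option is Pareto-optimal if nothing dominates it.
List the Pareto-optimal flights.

P1: dominated by P4 (price 1010≤1395, miles earned 8000≥7309, duration 7.5≤19.6, layovers 3≤3).
P2: not dominated (best layovers).
P3: dominated by P7 (price 465≤628, miles earned 5385≥3144, duration 12.5≤20.5, layovers 2≤2).
P4: not dominated (best miles earned).
P5: not dominated.
P6: not dominated.
P7: not dominated (best price).
P8: not dominated.

P2, P4, P5, P6, P7, P8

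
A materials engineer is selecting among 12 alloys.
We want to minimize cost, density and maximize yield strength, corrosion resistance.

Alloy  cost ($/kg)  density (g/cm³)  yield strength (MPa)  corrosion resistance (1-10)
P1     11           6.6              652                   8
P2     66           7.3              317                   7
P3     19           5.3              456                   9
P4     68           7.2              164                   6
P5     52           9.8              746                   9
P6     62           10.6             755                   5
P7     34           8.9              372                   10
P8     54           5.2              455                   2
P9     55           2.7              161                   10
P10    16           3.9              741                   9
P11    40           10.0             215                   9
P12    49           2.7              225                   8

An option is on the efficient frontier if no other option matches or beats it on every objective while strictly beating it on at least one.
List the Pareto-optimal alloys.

P1, P5, P6, P7, P9, P10, P12

P1: not dominated (best cost).
P2: dominated by P1 (cost 11≤66, density 6.6≤7.3, yield strength 652≥317, corrosion resistance 8≥7).
P3: dominated by P10 (cost 16≤19, density 3.9≤5.3, yield strength 741≥456, corrosion resistance 9≥9).
P4: dominated by P1 (cost 11≤68, density 6.6≤7.2, yield strength 652≥164, corrosion resistance 8≥6).
P5: not dominated.
P6: not dominated (best yield strength).
P7: not dominated.
P8: dominated by P10 (cost 16≤54, density 3.9≤5.2, yield strength 741≥455, corrosion resistance 9≥2).
P9: not dominated.
P10: not dominated.
P11: dominated by P3 (cost 19≤40, density 5.3≤10.0, yield strength 456≥215, corrosion resistance 9≥9).
P12: not dominated.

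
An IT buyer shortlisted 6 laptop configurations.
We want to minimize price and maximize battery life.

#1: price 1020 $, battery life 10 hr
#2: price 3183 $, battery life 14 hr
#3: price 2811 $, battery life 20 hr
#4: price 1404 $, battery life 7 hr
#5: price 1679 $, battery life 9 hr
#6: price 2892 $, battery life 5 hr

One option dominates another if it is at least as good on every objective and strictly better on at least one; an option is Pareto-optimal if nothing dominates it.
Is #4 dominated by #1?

Yes

#1 vs #4: price 1020≤1404, battery life 10≥7 — #1 is at least as good on every objective with at least one strict improvement.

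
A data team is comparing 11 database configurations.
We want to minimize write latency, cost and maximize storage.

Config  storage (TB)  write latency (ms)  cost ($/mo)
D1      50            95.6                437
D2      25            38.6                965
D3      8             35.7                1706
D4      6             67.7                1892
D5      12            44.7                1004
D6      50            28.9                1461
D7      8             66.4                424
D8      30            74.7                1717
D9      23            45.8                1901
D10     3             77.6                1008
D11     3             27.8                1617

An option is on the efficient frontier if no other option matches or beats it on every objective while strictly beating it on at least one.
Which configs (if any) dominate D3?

D6: storage 50≥8, write latency 28.9≤35.7, cost 1461≤1706 — dominates D3.
Others (D1, D2, D4, D5, D7, D8, D9, D10, D11) are each worse than D3 on at least one objective.

D6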